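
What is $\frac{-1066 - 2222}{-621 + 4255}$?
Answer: $- \frac{1644}{1817} \approx -0.90479$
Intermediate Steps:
$\frac{-1066 - 2222}{-621 + 4255} = - \frac{3288}{3634} = \left(-3288\right) \frac{1}{3634} = - \frac{1644}{1817}$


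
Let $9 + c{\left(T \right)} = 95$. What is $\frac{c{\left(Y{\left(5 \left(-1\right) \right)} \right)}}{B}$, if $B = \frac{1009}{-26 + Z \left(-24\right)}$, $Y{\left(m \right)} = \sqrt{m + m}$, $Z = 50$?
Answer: $- \frac{105436}{1009} \approx -104.5$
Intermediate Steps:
$Y{\left(m \right)} = \sqrt{2} \sqrt{m}$ ($Y{\left(m \right)} = \sqrt{2 m} = \sqrt{2} \sqrt{m}$)
$c{\left(T \right)} = 86$ ($c{\left(T \right)} = -9 + 95 = 86$)
$B = - \frac{1009}{1226}$ ($B = \frac{1009}{-26 + 50 \left(-24\right)} = \frac{1009}{-26 - 1200} = \frac{1009}{-1226} = 1009 \left(- \frac{1}{1226}\right) = - \frac{1009}{1226} \approx -0.823$)
$\frac{c{\left(Y{\left(5 \left(-1\right) \right)} \right)}}{B} = \frac{86}{- \frac{1009}{1226}} = 86 \left(- \frac{1226}{1009}\right) = - \frac{105436}{1009}$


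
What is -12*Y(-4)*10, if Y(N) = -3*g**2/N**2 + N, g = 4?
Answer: 840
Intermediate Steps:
Y(N) = N - 48/N**2 (Y(N) = -3*16/N**2 + N = -48/N**2 + N = N - 48/N**2)
-12*Y(-4)*10 = -12*(-4 - 48/(-4)**2)*10 = -12*(-4 - 48*1/16)*10 = -12*(-4 - 3)*10 = -12*(-7)*10 = 84*10 = 840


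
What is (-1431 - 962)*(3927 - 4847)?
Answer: 2201560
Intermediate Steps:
(-1431 - 962)*(3927 - 4847) = -2393*(-920) = 2201560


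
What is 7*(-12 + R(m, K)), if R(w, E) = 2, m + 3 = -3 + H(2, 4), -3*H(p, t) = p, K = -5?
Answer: -70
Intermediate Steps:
H(p, t) = -p/3
m = -20/3 (m = -3 + (-3 - ⅓*2) = -3 + (-3 - ⅔) = -3 - 11/3 = -20/3 ≈ -6.6667)
7*(-12 + R(m, K)) = 7*(-12 + 2) = 7*(-10) = -70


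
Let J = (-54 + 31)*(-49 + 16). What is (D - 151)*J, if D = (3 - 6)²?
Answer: -107778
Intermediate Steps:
D = 9 (D = (-3)² = 9)
J = 759 (J = -23*(-33) = 759)
(D - 151)*J = (9 - 151)*759 = -142*759 = -107778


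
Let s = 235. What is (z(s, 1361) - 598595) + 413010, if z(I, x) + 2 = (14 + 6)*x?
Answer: -158367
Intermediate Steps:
z(I, x) = -2 + 20*x (z(I, x) = -2 + (14 + 6)*x = -2 + 20*x)
(z(s, 1361) - 598595) + 413010 = ((-2 + 20*1361) - 598595) + 413010 = ((-2 + 27220) - 598595) + 413010 = (27218 - 598595) + 413010 = -571377 + 413010 = -158367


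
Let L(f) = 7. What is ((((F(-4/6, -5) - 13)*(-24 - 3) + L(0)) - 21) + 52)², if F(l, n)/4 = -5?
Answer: 863041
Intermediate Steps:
F(l, n) = -20 (F(l, n) = 4*(-5) = -20)
((((F(-4/6, -5) - 13)*(-24 - 3) + L(0)) - 21) + 52)² = ((((-20 - 13)*(-24 - 3) + 7) - 21) + 52)² = (((-33*(-27) + 7) - 21) + 52)² = (((891 + 7) - 21) + 52)² = ((898 - 21) + 52)² = (877 + 52)² = 929² = 863041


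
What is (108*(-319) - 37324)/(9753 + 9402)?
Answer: -71776/19155 ≈ -3.7471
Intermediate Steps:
(108*(-319) - 37324)/(9753 + 9402) = (-34452 - 37324)/19155 = -71776*1/19155 = -71776/19155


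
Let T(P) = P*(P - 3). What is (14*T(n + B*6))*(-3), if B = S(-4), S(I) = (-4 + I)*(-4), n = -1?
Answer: -1508136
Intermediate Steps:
S(I) = 16 - 4*I
B = 32 (B = 16 - 4*(-4) = 16 + 16 = 32)
T(P) = P*(-3 + P)
(14*T(n + B*6))*(-3) = (14*((-1 + 32*6)*(-3 + (-1 + 32*6))))*(-3) = (14*((-1 + 192)*(-3 + (-1 + 192))))*(-3) = (14*(191*(-3 + 191)))*(-3) = (14*(191*188))*(-3) = (14*35908)*(-3) = 502712*(-3) = -1508136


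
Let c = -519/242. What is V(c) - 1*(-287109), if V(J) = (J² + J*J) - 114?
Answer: 8404056951/29282 ≈ 2.8700e+5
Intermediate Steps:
c = -519/242 (c = -519*1/242 = -519/242 ≈ -2.1446)
V(J) = -114 + 2*J² (V(J) = (J² + J²) - 114 = 2*J² - 114 = -114 + 2*J²)
V(c) - 1*(-287109) = (-114 + 2*(-519/242)²) - 1*(-287109) = (-114 + 2*(269361/58564)) + 287109 = (-114 + 269361/29282) + 287109 = -3068787/29282 + 287109 = 8404056951/29282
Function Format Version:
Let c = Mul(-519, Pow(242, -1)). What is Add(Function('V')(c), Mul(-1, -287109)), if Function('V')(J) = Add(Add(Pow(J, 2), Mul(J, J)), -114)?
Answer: Rational(8404056951, 29282) ≈ 2.8700e+5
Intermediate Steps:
c = Rational(-519, 242) (c = Mul(-519, Rational(1, 242)) = Rational(-519, 242) ≈ -2.1446)
Function('V')(J) = Add(-114, Mul(2, Pow(J, 2))) (Function('V')(J) = Add(Add(Pow(J, 2), Pow(J, 2)), -114) = Add(Mul(2, Pow(J, 2)), -114) = Add(-114, Mul(2, Pow(J, 2))))
Add(Function('V')(c), Mul(-1, -287109)) = Add(Add(-114, Mul(2, Pow(Rational(-519, 242), 2))), Mul(-1, -287109)) = Add(Add(-114, Mul(2, Rational(269361, 58564))), 287109) = Add(Add(-114, Rational(269361, 29282)), 287109) = Add(Rational(-3068787, 29282), 287109) = Rational(8404056951, 29282)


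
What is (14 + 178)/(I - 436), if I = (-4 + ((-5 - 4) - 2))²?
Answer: -192/211 ≈ -0.90995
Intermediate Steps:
I = 225 (I = (-4 + (-9 - 2))² = (-4 - 11)² = (-15)² = 225)
(14 + 178)/(I - 436) = (14 + 178)/(225 - 436) = 192/(-211) = 192*(-1/211) = -192/211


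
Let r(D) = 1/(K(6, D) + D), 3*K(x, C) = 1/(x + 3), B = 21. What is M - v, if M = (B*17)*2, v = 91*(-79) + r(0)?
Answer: 7876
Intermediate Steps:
K(x, C) = 1/(3*(3 + x)) (K(x, C) = 1/(3*(x + 3)) = 1/(3*(3 + x)))
r(D) = 1/(1/27 + D) (r(D) = 1/(1/(3*(3 + 6)) + D) = 1/((1/3)/9 + D) = 1/((1/3)*(1/9) + D) = 1/(1/27 + D))
v = -7162 (v = 91*(-79) + 27/(1 + 27*0) = -7189 + 27/(1 + 0) = -7189 + 27/1 = -7189 + 27*1 = -7189 + 27 = -7162)
M = 714 (M = (21*17)*2 = 357*2 = 714)
M - v = 714 - 1*(-7162) = 714 + 7162 = 7876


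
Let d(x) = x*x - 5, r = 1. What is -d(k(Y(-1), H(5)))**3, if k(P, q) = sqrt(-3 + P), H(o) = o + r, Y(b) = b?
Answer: 729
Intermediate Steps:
H(o) = 1 + o (H(o) = o + 1 = 1 + o)
d(x) = -5 + x**2 (d(x) = x**2 - 5 = -5 + x**2)
-d(k(Y(-1), H(5)))**3 = -(-5 + (sqrt(-3 - 1))**2)**3 = -(-5 + (sqrt(-4))**2)**3 = -(-5 + (2*I)**2)**3 = -(-5 - 4)**3 = -1*(-9)**3 = -1*(-729) = 729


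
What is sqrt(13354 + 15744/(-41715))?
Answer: sqrt(286878878490)/4635 ≈ 115.56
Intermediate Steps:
sqrt(13354 + 15744/(-41715)) = sqrt(13354 + 15744*(-1/41715)) = sqrt(13354 - 5248/13905) = sqrt(185682122/13905) = sqrt(286878878490)/4635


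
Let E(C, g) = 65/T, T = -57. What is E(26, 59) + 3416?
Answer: 194647/57 ≈ 3414.9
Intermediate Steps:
E(C, g) = -65/57 (E(C, g) = 65/(-57) = 65*(-1/57) = -65/57)
E(26, 59) + 3416 = -65/57 + 3416 = 194647/57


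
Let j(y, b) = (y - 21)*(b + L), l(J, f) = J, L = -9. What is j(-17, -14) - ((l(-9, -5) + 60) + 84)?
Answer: 739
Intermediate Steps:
j(y, b) = (-21 + y)*(-9 + b) (j(y, b) = (y - 21)*(b - 9) = (-21 + y)*(-9 + b))
j(-17, -14) - ((l(-9, -5) + 60) + 84) = (189 - 21*(-14) - 9*(-17) - 14*(-17)) - ((-9 + 60) + 84) = (189 + 294 + 153 + 238) - (51 + 84) = 874 - 1*135 = 874 - 135 = 739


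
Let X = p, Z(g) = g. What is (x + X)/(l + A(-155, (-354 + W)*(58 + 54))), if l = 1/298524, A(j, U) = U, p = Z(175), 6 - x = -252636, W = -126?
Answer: -75471942108/16048650239 ≈ -4.7027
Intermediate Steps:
x = 252642 (x = 6 - 1*(-252636) = 6 + 252636 = 252642)
p = 175
X = 175
l = 1/298524 ≈ 3.3498e-6
(x + X)/(l + A(-155, (-354 + W)*(58 + 54))) = (252642 + 175)/(1/298524 + (-354 - 126)*(58 + 54)) = 252817/(1/298524 - 480*112) = 252817/(1/298524 - 53760) = 252817/(-16048650239/298524) = 252817*(-298524/16048650239) = -75471942108/16048650239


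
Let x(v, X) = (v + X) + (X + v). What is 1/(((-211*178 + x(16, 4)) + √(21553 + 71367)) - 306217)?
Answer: -2989/1027423107 - 2*√23230/118153657305 ≈ -2.9118e-6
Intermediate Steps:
x(v, X) = 2*X + 2*v (x(v, X) = (X + v) + (X + v) = 2*X + 2*v)
1/(((-211*178 + x(16, 4)) + √(21553 + 71367)) - 306217) = 1/(((-211*178 + (2*4 + 2*16)) + √(21553 + 71367)) - 306217) = 1/(((-37558 + (8 + 32)) + √92920) - 306217) = 1/(((-37558 + 40) + 2*√23230) - 306217) = 1/((-37518 + 2*√23230) - 306217) = 1/(-343735 + 2*√23230)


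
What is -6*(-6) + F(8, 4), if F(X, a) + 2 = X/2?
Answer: 38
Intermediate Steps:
F(X, a) = -2 + X/2
-6*(-6) + F(8, 4) = -6*(-6) + (-2 + (1/2)*8) = 36 + (-2 + 4) = 36 + 2 = 38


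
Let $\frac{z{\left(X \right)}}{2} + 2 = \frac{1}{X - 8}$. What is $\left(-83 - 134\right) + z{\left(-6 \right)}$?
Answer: $- \frac{1548}{7} \approx -221.14$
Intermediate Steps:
$z{\left(X \right)} = -4 + \frac{2}{-8 + X}$ ($z{\left(X \right)} = -4 + \frac{2}{X - 8} = -4 + \frac{2}{-8 + X}$)
$\left(-83 - 134\right) + z{\left(-6 \right)} = \left(-83 - 134\right) + \frac{2 \left(17 - -12\right)}{-8 - 6} = -217 + \frac{2 \left(17 + 12\right)}{-14} = -217 + 2 \left(- \frac{1}{14}\right) 29 = -217 - \frac{29}{7} = - \frac{1548}{7}$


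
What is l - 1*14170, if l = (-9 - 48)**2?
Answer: -10921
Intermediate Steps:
l = 3249 (l = (-57)**2 = 3249)
l - 1*14170 = 3249 - 1*14170 = 3249 - 14170 = -10921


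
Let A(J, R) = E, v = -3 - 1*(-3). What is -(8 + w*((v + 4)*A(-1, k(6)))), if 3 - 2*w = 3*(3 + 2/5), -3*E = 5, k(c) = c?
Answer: -32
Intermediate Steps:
E = -5/3 (E = -⅓*5 = -5/3 ≈ -1.6667)
v = 0 (v = -3 + 3 = 0)
A(J, R) = -5/3
w = -18/5 (w = 3/2 - 3*(3 + 2/5)/2 = 3/2 - 3*(3 + 2*(⅕))/2 = 3/2 - 3*(3 + ⅖)/2 = 3/2 - 3*17/(2*5) = 3/2 - ½*51/5 = 3/2 - 51/10 = -18/5 ≈ -3.6000)
-(8 + w*((v + 4)*A(-1, k(6)))) = -(8 - 18*(0 + 4)*(-5)/(5*3)) = -(8 - 72*(-5)/(5*3)) = -(8 - 18/5*(-20/3)) = -(8 + 24) = -1*32 = -32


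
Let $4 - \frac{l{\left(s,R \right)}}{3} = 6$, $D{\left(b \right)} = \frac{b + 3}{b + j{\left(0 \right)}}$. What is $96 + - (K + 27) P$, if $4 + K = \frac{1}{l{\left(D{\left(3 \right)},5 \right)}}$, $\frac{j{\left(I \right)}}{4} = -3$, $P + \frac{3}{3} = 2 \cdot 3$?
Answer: $- \frac{109}{6} \approx -18.167$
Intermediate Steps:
$P = 5$ ($P = -1 + 2 \cdot 3 = -1 + 6 = 5$)
$j{\left(I \right)} = -12$ ($j{\left(I \right)} = 4 \left(-3\right) = -12$)
$D{\left(b \right)} = \frac{3 + b}{-12 + b}$ ($D{\left(b \right)} = \frac{b + 3}{b - 12} = \frac{3 + b}{-12 + b}$)
$l{\left(s,R \right)} = -6$ ($l{\left(s,R \right)} = 12 - 18 = -6$)
$K = - \frac{25}{6}$ ($K = -4 + \frac{1}{-6} = -4 - \frac{1}{6} = - \frac{25}{6} \approx -4.1667$)
$96 + - (K + 27) P = 96 + - (- \frac{25}{6} + 27) 5 = 96 + \left(-1\right) \frac{137}{6} \cdot 5 = 96 - \frac{685}{6} = - \frac{109}{6}$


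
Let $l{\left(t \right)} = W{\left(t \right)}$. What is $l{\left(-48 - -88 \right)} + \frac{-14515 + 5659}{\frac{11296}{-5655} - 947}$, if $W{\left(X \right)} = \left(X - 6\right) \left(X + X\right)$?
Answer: $\frac{14647181000}{5366581} \approx 2729.3$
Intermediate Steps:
$W{\left(X \right)} = 2 X \left(-6 + X\right)$ ($W{\left(X \right)} = \left(-6 + X\right) 2 X = 2 X \left(-6 + X\right)$)
$l{\left(t \right)} = 2 t \left(-6 + t\right)$
$l{\left(-48 - -88 \right)} + \frac{-14515 + 5659}{\frac{11296}{-5655} - 947} = 2 \left(-48 - -88\right) \left(-6 - -40\right) + \frac{-14515 + 5659}{\frac{11296}{-5655} - 947} = 2 \left(-48 + 88\right) \left(-6 + \left(-48 + 88\right)\right) - \frac{8856}{11296 \left(- \frac{1}{5655}\right) - 947} = 2 \cdot 40 \left(-6 + 40\right) - \frac{8856}{- \frac{11296}{5655} - 947} = 2 \cdot 40 \cdot 34 - \frac{8856}{- \frac{5366581}{5655}} = 2720 - - \frac{50080680}{5366581} = 2720 + \frac{50080680}{5366581} = \frac{14647181000}{5366581}$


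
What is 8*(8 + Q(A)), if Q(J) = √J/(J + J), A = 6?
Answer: 64 + 2*√6/3 ≈ 65.633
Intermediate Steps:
Q(J) = 1/(2*√J) (Q(J) = √J/((2*J)) = (1/(2*J))*√J = 1/(2*√J))
8*(8 + Q(A)) = 8*(8 + 1/(2*√6)) = 8*(8 + (√6/6)/2) = 8*(8 + √6/12) = 64 + 2*√6/3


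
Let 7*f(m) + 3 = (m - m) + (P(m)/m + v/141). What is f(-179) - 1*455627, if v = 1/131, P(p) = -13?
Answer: -10545115233826/23144163 ≈ -4.5563e+5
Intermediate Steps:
v = 1/131 ≈ 0.0076336
f(m) = -7916/18471 - 13/(7*m) (f(m) = -3/7 + ((m - m) + (-13/m + (1/131)/141))/7 = -3/7 + (0 + (-13/m + (1/131)*(1/141)))/7 = -3/7 + (0 + (-13/m + 1/18471))/7 = -3/7 + (0 + (1/18471 - 13/m))/7 = -3/7 + (1/18471 - 13/m)/7 = -3/7 + (1/129297 - 13/(7*m)) = -7916/18471 - 13/(7*m))
f(-179) - 1*455627 = (1/129297)*(-240123 - 55412*(-179))/(-179) - 1*455627 = (1/129297)*(-1/179)*(-240123 + 9918748) - 455627 = (1/129297)*(-1/179)*9678625 - 455627 = -9678625/23144163 - 455627 = -10545115233826/23144163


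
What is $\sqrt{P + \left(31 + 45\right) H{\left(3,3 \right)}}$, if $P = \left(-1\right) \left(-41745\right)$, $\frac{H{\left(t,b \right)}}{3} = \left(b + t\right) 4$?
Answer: $\sqrt{47217} \approx 217.29$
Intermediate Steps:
$H{\left(t,b \right)} = 12 b + 12 t$ ($H{\left(t,b \right)} = 3 \left(b + t\right) 4 = 3 \left(4 b + 4 t\right) = 12 b + 12 t$)
$P = 41745$
$\sqrt{P + \left(31 + 45\right) H{\left(3,3 \right)}} = \sqrt{41745 + \left(31 + 45\right) \left(12 \cdot 3 + 12 \cdot 3\right)} = \sqrt{41745 + 76 \left(36 + 36\right)} = \sqrt{41745 + 76 \cdot 72} = \sqrt{41745 + 5472} = \sqrt{47217}$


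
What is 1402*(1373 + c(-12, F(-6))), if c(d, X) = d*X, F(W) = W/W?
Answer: 1908122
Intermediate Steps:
F(W) = 1
c(d, X) = X*d
1402*(1373 + c(-12, F(-6))) = 1402*(1373 + 1*(-12)) = 1402*(1373 - 12) = 1402*1361 = 1908122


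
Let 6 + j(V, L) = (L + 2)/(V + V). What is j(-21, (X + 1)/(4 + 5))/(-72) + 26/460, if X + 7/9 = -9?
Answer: 3949061/28168560 ≈ 0.14019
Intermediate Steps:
X = -88/9 (X = -7/9 - 9 = -88/9 ≈ -9.7778)
j(V, L) = -6 + (2 + L)/(2*V) (j(V, L) = -6 + (L + 2)/(V + V) = -6 + (2 + L)/((2*V)) = -6 + (2 + L)*(1/(2*V)) = -6 + (2 + L)/(2*V))
j(-21, (X + 1)/(4 + 5))/(-72) + 26/460 = ((½)*(2 + (-88/9 + 1)/(4 + 5) - 12*(-21))/(-21))/(-72) + 26/460 = ((½)*(-1/21)*(2 - 79/9/9 + 252))*(-1/72) + 26*(1/460) = ((½)*(-1/21)*(2 - 79/9*⅑ + 252))*(-1/72) + 13/230 = ((½)*(-1/21)*(2 - 79/81 + 252))*(-1/72) + 13/230 = ((½)*(-1/21)*(20495/81))*(-1/72) + 13/230 = -20495/3402*(-1/72) + 13/230 = 20495/244944 + 13/230 = 3949061/28168560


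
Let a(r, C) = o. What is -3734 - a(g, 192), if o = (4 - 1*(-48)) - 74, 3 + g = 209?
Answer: -3712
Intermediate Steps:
g = 206 (g = -3 + 209 = 206)
o = -22 (o = (4 + 48) - 74 = 52 - 74 = -22)
a(r, C) = -22
-3734 - a(g, 192) = -3734 - 1*(-22) = -3734 + 22 = -3712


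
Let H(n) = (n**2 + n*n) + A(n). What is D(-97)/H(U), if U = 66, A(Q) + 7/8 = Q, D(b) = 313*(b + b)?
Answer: -485776/70217 ≈ -6.9182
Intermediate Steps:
D(b) = 626*b (D(b) = 313*(2*b) = 626*b)
A(Q) = -7/8 + Q
H(n) = -7/8 + n + 2*n**2 (H(n) = (n**2 + n*n) + (-7/8 + n) = (n**2 + n**2) + (-7/8 + n) = 2*n**2 + (-7/8 + n) = -7/8 + n + 2*n**2)
D(-97)/H(U) = (626*(-97))/(-7/8 + 66 + 2*66**2) = -60722/(-7/8 + 66 + 2*4356) = -60722/(-7/8 + 66 + 8712) = -60722/70217/8 = -60722*8/70217 = -485776/70217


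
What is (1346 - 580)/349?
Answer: 766/349 ≈ 2.1948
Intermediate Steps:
(1346 - 580)/349 = 766*(1/349) = 766/349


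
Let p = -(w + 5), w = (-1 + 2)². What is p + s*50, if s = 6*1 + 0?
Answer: 294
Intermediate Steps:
w = 1 (w = 1² = 1)
s = 6 (s = 6 + 0 = 6)
p = -6 (p = -(1 + 5) = -1*6 = -6)
p + s*50 = -6 + 6*50 = -6 + 300 = 294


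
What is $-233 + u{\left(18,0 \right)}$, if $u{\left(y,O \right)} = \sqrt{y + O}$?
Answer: $-233 + 3 \sqrt{2} \approx -228.76$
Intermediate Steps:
$u{\left(y,O \right)} = \sqrt{O + y}$
$-233 + u{\left(18,0 \right)} = -233 + \sqrt{0 + 18} = -233 + \sqrt{18} = -233 + 3 \sqrt{2}$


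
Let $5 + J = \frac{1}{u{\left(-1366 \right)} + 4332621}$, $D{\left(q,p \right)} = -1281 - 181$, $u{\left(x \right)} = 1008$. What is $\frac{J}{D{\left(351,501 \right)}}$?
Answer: $\frac{10834072}{3167882799} \approx 0.00342$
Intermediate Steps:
$D{\left(q,p \right)} = -1462$ ($D{\left(q,p \right)} = -1281 - 181 = -1462$)
$J = - \frac{21668144}{4333629}$ ($J = -5 + \frac{1}{1008 + 4332621} = -5 + \frac{1}{4333629} = - \frac{21668144}{4333629} \approx -5.0$)
$\frac{J}{D{\left(351,501 \right)}} = - \frac{21668144}{4333629 \left(-1462\right)} = \left(- \frac{21668144}{4333629}\right) \left(- \frac{1}{1462}\right) = \frac{10834072}{3167882799}$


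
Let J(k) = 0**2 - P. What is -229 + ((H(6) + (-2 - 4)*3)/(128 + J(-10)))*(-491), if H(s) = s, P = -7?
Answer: -8341/45 ≈ -185.36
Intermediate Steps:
J(k) = 7 (J(k) = 0**2 - 1*(-7) = 0 + 7 = 7)
-229 + ((H(6) + (-2 - 4)*3)/(128 + J(-10)))*(-491) = -229 + ((6 + (-2 - 4)*3)/(128 + 7))*(-491) = -229 + ((6 - 6*3)/135)*(-491) = -229 + ((6 - 18)*(1/135))*(-491) = -229 - 12*1/135*(-491) = -229 - 4/45*(-491) = -229 + 1964/45 = -8341/45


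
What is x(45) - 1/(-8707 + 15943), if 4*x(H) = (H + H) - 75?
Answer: 13567/3618 ≈ 3.7499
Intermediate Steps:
x(H) = -75/4 + H/2 (x(H) = ((H + H) - 75)/4 = (2*H - 75)/4 = (-75 + 2*H)/4 = -75/4 + H/2)
x(45) - 1/(-8707 + 15943) = (-75/4 + (½)*45) - 1/(-8707 + 15943) = (-75/4 + 45/2) - 1/7236 = 15/4 - 1*1/7236 = 15/4 - 1/7236 = 13567/3618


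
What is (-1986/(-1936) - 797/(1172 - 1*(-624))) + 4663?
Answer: 2026941999/434632 ≈ 4663.6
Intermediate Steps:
(-1986/(-1936) - 797/(1172 - 1*(-624))) + 4663 = (-1986*(-1/1936) - 797/(1172 + 624)) + 4663 = (993/968 - 797/1796) + 4663 = 252983/434632 + 4663 = 2026941999/434632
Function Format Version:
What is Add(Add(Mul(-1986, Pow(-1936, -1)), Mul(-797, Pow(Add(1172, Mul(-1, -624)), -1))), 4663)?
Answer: Rational(2026941999, 434632) ≈ 4663.6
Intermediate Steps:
Add(Add(Mul(-1986, Pow(-1936, -1)), Mul(-797, Pow(Add(1172, Mul(-1, -624)), -1))), 4663) = Add(Add(Mul(-1986, Rational(-1, 1936)), Mul(-797, Pow(Add(1172, 624), -1))), 4663) = Add(Add(Rational(993, 968), Mul(-797, Pow(1796, -1))), 4663) = Add(Add(Rational(993, 968), Mul(-797, Rational(1, 1796))), 4663) = Add(Add(Rational(993, 968), Rational(-797, 1796)), 4663) = Add(Rational(252983, 434632), 4663) = Rational(2026941999, 434632)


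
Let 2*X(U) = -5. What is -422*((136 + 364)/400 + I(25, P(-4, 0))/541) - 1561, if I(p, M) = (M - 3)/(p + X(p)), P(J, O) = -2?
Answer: -20336125/9738 ≈ -2088.3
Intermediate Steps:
X(U) = -5/2 (X(U) = (1/2)*(-5) = -5/2)
I(p, M) = (-3 + M)/(-5/2 + p) (I(p, M) = (M - 3)/(p - 5/2) = (-3 + M)/(-5/2 + p))
-422*((136 + 364)/400 + I(25, P(-4, 0))/541) - 1561 = -422*((136 + 364)/400 + (2*(-3 - 2)/(-5 + 2*25))/541) - 1561 = -422*(500*(1/400) + (2*(-5)/(-5 + 50))*(1/541)) - 1561 = -422*(5/4 + (2*(-5)/45)*(1/541)) - 1561 = -422*(5/4 + (2*(1/45)*(-5))*(1/541)) - 1561 = -422*(5/4 - 2/9*1/541) - 1561 = -422*(5/4 - 2/4869) - 1561 = -422*24337/19476 - 1561 = -5135107/9738 - 1561 = -20336125/9738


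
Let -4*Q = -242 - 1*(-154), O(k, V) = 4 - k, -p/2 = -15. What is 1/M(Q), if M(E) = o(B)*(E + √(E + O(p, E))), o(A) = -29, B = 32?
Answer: -11/7076 + I/7076 ≈ -0.0015546 + 0.00014132*I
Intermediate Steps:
p = 30 (p = -2*(-15) = 30)
Q = 22 (Q = -(-242 - 1*(-154))/4 = -(-242 + 154)/4 = -¼*(-88) = 22)
M(E) = -29*E - 29*√(-26 + E) (M(E) = -29*(E + √(E + (4 - 1*30))) = -29*(E + √(E + (4 - 30))) = -29*(E + √(E - 26)) = -29*(E + √(-26 + E)) = -29*E - 29*√(-26 + E))
1/M(Q) = 1/(-29*22 - 29*√(-26 + 22)) = 1/(-638 - 58*I) = (-638 + 58*I)/410408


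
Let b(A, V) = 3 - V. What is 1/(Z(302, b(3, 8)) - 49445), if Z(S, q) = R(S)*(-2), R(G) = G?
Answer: -1/50049 ≈ -1.9980e-5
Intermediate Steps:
Z(S, q) = -2*S (Z(S, q) = S*(-2) = -2*S)
1/(Z(302, b(3, 8)) - 49445) = 1/(-2*302 - 49445) = 1/(-604 - 49445) = 1/(-50049) = -1/50049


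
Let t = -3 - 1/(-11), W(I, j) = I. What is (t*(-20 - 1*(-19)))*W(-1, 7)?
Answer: -32/11 ≈ -2.9091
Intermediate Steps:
t = -32/11 (t = -3 - 1*(-1/11) = -3 + 1/11 = -32/11 ≈ -2.9091)
(t*(-20 - 1*(-19)))*W(-1, 7) = -32*(-20 - 1*(-19))/11*(-1) = -32*(-20 + 19)/11*(-1) = -32/11*(-1)*(-1) = (32/11)*(-1) = -32/11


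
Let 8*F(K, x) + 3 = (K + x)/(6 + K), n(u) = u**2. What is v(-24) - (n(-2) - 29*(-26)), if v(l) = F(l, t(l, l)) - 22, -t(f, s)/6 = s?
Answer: -18749/24 ≈ -781.21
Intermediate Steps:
t(f, s) = -6*s
F(K, x) = -3/8 + (K + x)/(8*(6 + K)) (F(K, x) = -3/8 + ((K + x)/(6 + K))/8 = -3/8 + (K + x)/(8*(6 + K)))
v(l) = -22 + (-18 - 8*l)/(8*(6 + l)) (v(l) = (-18 - 6*l - 2*l)/(8*(6 + l)) - 22 = (-18 - 8*l)/(8*(6 + l)) - 22 = -22 + (-18 - 8*l)/(8*(6 + l)))
v(-24) - (n(-2) - 29*(-26)) = (-537 - 92*(-24))/(4*(6 - 24)) - ((-2)**2 - 29*(-26)) = (1/4)*(-537 + 2208)/(-18) - (4 + 754) = (1/4)*(-1/18)*1671 - 1*758 = -557/24 - 758 = -18749/24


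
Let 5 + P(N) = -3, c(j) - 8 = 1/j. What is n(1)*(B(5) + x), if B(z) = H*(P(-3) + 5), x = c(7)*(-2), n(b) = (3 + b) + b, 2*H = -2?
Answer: -465/7 ≈ -66.429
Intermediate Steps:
c(j) = 8 + 1/j
P(N) = -8 (P(N) = -5 - 3 = -8)
H = -1 (H = (½)*(-2) = -1)
n(b) = 3 + 2*b
x = -114/7 (x = (8 + 1/7)*(-2) = (8 + ⅐)*(-2) = (57/7)*(-2) = -114/7 ≈ -16.286)
B(z) = 3 (B(z) = -(-8 + 5) = -1*(-3) = 3)
n(1)*(B(5) + x) = (3 + 2*1)*(3 - 114/7) = (3 + 2)*(-93/7) = 5*(-93/7) = -465/7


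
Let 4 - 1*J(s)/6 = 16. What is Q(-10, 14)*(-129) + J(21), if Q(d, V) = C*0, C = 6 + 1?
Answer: -72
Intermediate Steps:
C = 7
Q(d, V) = 0 (Q(d, V) = 7*0 = 0)
J(s) = -72 (J(s) = 24 - 6*16 = 24 - 96 = -72)
Q(-10, 14)*(-129) + J(21) = 0*(-129) - 72 = 0 - 72 = -72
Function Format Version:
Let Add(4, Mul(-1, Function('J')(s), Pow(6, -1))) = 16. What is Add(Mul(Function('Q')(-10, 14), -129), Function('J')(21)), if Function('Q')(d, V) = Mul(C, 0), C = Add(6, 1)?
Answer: -72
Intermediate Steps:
C = 7
Function('Q')(d, V) = 0 (Function('Q')(d, V) = Mul(7, 0) = 0)
Function('J')(s) = -72 (Function('J')(s) = Add(24, Mul(-6, 16)) = Add(24, -96) = -72)
Add(Mul(Function('Q')(-10, 14), -129), Function('J')(21)) = Add(Mul(0, -129), -72) = Add(0, -72) = -72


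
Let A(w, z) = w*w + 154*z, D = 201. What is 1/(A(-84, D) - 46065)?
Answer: -1/8055 ≈ -0.00012415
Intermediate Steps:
A(w, z) = w**2 + 154*z
1/(A(-84, D) - 46065) = 1/(((-84)**2 + 154*201) - 46065) = 1/((7056 + 30954) - 46065) = 1/(38010 - 46065) = 1/(-8055) = -1/8055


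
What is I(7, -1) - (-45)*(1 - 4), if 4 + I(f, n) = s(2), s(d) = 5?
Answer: -134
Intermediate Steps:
I(f, n) = 1 (I(f, n) = -4 + 5 = 1)
I(7, -1) - (-45)*(1 - 4) = 1 - (-45)*(1 - 4) = 1 - (-45)*(-3) = 1 - 15*9 = 1 - 135 = -134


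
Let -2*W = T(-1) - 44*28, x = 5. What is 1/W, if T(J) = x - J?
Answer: 1/613 ≈ 0.0016313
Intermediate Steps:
T(J) = 5 - J
W = 613 (W = -((5 - 1*(-1)) - 44*28)/2 = -((5 + 1) - 1232)/2 = -(6 - 1232)/2 = -½*(-1226) = 613)
1/W = 1/613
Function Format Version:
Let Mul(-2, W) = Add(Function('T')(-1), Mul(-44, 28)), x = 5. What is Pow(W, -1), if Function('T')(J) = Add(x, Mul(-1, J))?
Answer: Rational(1, 613) ≈ 0.0016313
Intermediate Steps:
Function('T')(J) = Add(5, Mul(-1, J))
W = 613 (W = Mul(Rational(-1, 2), Add(Add(5, Mul(-1, -1)), Mul(-44, 28))) = Mul(Rational(-1, 2), Add(Add(5, 1), -1232)) = Mul(Rational(-1, 2), Add(6, -1232)) = Mul(Rational(-1, 2), -1226) = 613)
Pow(W, -1) = Pow(613, -1) = Rational(1, 613)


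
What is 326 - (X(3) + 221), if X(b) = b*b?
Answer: 96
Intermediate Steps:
X(b) = b²
326 - (X(3) + 221) = 326 - (3² + 221) = 326 - (9 + 221) = 326 - 1*230 = 326 - 230 = 96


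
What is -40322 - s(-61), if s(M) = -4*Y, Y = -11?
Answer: -40366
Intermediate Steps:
s(M) = 44 (s(M) = -4*(-11) = 44)
-40322 - s(-61) = -40322 - 1*44 = -40322 - 44 = -40366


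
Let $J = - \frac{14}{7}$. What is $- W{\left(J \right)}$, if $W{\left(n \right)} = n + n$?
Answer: $4$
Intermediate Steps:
$J = -2$ ($J = \left(-14\right) \frac{1}{7} = -2$)
$W{\left(n \right)} = 2 n$
$- W{\left(J \right)} = - 2 \left(-2\right) = \left(-1\right) \left(-4\right) = 4$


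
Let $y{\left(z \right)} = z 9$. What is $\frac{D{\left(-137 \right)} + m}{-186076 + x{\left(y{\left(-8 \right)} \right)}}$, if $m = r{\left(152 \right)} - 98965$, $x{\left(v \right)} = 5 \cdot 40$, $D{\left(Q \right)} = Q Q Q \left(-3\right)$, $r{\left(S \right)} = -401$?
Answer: $- \frac{7614693}{185876} \approx -40.966$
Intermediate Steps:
$y{\left(z \right)} = 9 z$
$D{\left(Q \right)} = - 3 Q^{3}$ ($D{\left(Q \right)} = Q Q^{2} \left(-3\right) = Q^{3} \left(-3\right) = - 3 Q^{3}$)
$x{\left(v \right)} = 200$
$m = -99366$ ($m = -401 - 98965 = -99366$)
$\frac{D{\left(-137 \right)} + m}{-186076 + x{\left(y{\left(-8 \right)} \right)}} = \frac{- 3 \left(-137\right)^{3} - 99366}{-186076 + 200} = \frac{\left(-3\right) \left(-2571353\right) - 99366}{-185876} = \left(7714059 - 99366\right) \left(- \frac{1}{185876}\right) = 7614693 \left(- \frac{1}{185876}\right) = - \frac{7614693}{185876}$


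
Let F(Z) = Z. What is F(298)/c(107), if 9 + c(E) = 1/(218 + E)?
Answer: -48425/1462 ≈ -33.122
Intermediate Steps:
c(E) = -9 + 1/(218 + E)
F(298)/c(107) = 298/(((-1961 - 9*107)/(218 + 107))) = 298/(((-1961 - 963)/325)) = 298/(((1/325)*(-2924))) = 298/(-2924/325) = 298*(-325/2924) = -48425/1462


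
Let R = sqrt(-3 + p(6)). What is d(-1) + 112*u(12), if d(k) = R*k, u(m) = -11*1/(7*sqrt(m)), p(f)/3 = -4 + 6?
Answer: -91*sqrt(3)/3 ≈ -52.539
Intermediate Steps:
p(f) = 6 (p(f) = 3*(-4 + 6) = 3*2 = 6)
u(m) = -11/(7*sqrt(m))
R = sqrt(3) (R = sqrt(-3 + 6) = sqrt(3) ≈ 1.7320)
d(k) = k*sqrt(3) (d(k) = sqrt(3)*k = k*sqrt(3))
d(-1) + 112*u(12) = -sqrt(3) + 112*(-11*sqrt(3)/42) = -sqrt(3) - 88*sqrt(3)/3 = -91*sqrt(3)/3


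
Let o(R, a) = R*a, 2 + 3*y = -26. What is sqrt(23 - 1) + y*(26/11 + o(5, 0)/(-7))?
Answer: -728/33 + sqrt(22) ≈ -17.370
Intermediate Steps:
y = -28/3 (y = -2/3 + (1/3)*(-26) = -2/3 - 26/3 = -28/3 ≈ -9.3333)
sqrt(23 - 1) + y*(26/11 + o(5, 0)/(-7)) = sqrt(23 - 1) - 28*(26/11 + (5*0)/(-7))/3 = sqrt(22) - 28*(26*(1/11) + 0*(-1/7))/3 = sqrt(22) - 28*(26/11 + 0)/3 = sqrt(22) - 28/3*26/11 = sqrt(22) - 728/33 = -728/33 + sqrt(22)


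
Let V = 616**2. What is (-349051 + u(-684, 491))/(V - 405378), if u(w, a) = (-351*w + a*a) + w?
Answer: -5055/997 ≈ -5.0702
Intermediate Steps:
u(w, a) = a**2 - 350*w (u(w, a) = (-351*w + a**2) + w = (a**2 - 351*w) + w = a**2 - 350*w)
V = 379456
(-349051 + u(-684, 491))/(V - 405378) = (-349051 + (491**2 - 350*(-684)))/(379456 - 405378) = (-349051 + (241081 + 239400))/(-25922) = (-349051 + 480481)*(-1/25922) = 131430*(-1/25922) = -5055/997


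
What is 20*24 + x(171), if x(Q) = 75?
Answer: 555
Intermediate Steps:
20*24 + x(171) = 20*24 + 75 = 480 + 75 = 555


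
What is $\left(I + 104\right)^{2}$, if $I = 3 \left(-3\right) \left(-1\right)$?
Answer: $12769$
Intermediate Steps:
$I = 9$ ($I = \left(-9\right) \left(-1\right) = 9$)
$\left(I + 104\right)^{2} = \left(9 + 104\right)^{2} = 113^{2} = 12769$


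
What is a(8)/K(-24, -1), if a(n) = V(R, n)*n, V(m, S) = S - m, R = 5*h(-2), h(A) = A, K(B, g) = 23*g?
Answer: -144/23 ≈ -6.2609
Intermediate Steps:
R = -10 (R = 5*(-2) = -10)
a(n) = n*(10 + n) (a(n) = (n - 1*(-10))*n = (n + 10)*n = (10 + n)*n = n*(10 + n))
a(8)/K(-24, -1) = (8*(10 + 8))/((23*(-1))) = (8*18)/(-23) = 144*(-1/23) = -144/23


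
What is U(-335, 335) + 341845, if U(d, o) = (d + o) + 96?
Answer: 341941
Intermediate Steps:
U(d, o) = 96 + d + o
U(-335, 335) + 341845 = (96 - 335 + 335) + 341845 = 96 + 341845 = 341941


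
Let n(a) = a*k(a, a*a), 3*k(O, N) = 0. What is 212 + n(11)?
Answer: 212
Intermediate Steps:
k(O, N) = 0 (k(O, N) = (1/3)*0 = 0)
n(a) = 0 (n(a) = a*0 = 0)
212 + n(11) = 212 + 0 = 212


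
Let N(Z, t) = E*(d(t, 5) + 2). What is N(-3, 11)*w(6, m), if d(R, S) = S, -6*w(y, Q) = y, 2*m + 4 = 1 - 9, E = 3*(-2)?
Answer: 42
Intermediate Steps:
E = -6
m = -6 (m = -2 + (1 - 9)/2 = -2 + (1/2)*(-8) = -2 - 4 = -6)
w(y, Q) = -y/6
N(Z, t) = -42 (N(Z, t) = -6*(5 + 2) = -6*7 = -42)
N(-3, 11)*w(6, m) = -(-7)*6 = -42*(-1) = 42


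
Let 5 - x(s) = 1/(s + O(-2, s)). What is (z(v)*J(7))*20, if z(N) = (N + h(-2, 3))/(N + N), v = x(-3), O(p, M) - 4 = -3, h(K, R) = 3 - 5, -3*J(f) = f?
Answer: -490/33 ≈ -14.848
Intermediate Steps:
J(f) = -f/3
h(K, R) = -2
O(p, M) = 1 (O(p, M) = 4 - 3 = 1)
x(s) = 5 - 1/(1 + s) (x(s) = 5 - 1/(s + 1) = 5 - 1/(1 + s))
v = 11/2 (v = (4 + 5*(-3))/(1 - 3) = (4 - 15)/(-2) = -½*(-11) = 11/2 ≈ 5.5000)
z(N) = (-2 + N)/(2*N) (z(N) = (N - 2)/(N + N) = (-2 + N)/((2*N)) = (-2 + N)*(1/(2*N)) = (-2 + N)/(2*N))
(z(v)*J(7))*20 = (((-2 + 11/2)/(2*(11/2)))*(-⅓*7))*20 = (((½)*(2/11)*(7/2))*(-7/3))*20 = ((7/22)*(-7/3))*20 = -49/66*20 = -490/33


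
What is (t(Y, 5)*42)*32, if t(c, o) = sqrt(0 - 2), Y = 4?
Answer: 1344*I*sqrt(2) ≈ 1900.7*I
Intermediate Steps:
t(c, o) = I*sqrt(2) (t(c, o) = sqrt(-2) = I*sqrt(2))
(t(Y, 5)*42)*32 = ((I*sqrt(2))*42)*32 = (42*I*sqrt(2))*32 = 1344*I*sqrt(2)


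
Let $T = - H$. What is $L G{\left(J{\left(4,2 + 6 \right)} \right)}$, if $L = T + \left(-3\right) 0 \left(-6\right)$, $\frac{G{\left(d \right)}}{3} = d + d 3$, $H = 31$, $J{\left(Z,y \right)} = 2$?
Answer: $-744$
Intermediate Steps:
$T = -31$ ($T = \left(-1\right) 31 = -31$)
$G{\left(d \right)} = 12 d$ ($G{\left(d \right)} = 3 \left(d + d 3\right) = 3 \left(d + 3 d\right) = 3 \cdot 4 d = 12 d$)
$L = -31$ ($L = -31 + \left(-3\right) 0 \left(-6\right) = -31 + 0 \left(-6\right) = -31 + 0 = -31$)
$L G{\left(J{\left(4,2 + 6 \right)} \right)} = - 31 \cdot 12 \cdot 2 = \left(-31\right) 24 = -744$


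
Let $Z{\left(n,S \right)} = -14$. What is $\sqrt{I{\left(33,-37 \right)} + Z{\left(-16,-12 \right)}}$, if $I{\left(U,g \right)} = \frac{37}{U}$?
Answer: $\frac{5 i \sqrt{561}}{33} \approx 3.5887 i$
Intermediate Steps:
$\sqrt{I{\left(33,-37 \right)} + Z{\left(-16,-12 \right)}} = \sqrt{\frac{37}{33} - 14} = \sqrt{- \frac{425}{33}} = \frac{5 i \sqrt{561}}{33}$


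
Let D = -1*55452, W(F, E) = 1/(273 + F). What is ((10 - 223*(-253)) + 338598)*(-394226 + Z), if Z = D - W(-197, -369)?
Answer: -13500256694283/76 ≈ -1.7764e+11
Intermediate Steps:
D = -55452
Z = -4214353/76 (Z = -55452 - 1/(273 - 197) = -55452 - 1/76 = -4214353/76 ≈ -55452.)
((10 - 223*(-253)) + 338598)*(-394226 + Z) = ((10 - 223*(-253)) + 338598)*(-394226 - 4214353/76) = ((10 + 56419) + 338598)*(-34175529/76) = (56429 + 338598)*(-34175529/76) = 395027*(-34175529/76) = -13500256694283/76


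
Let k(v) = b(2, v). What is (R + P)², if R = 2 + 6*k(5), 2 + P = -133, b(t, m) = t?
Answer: 14641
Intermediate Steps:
k(v) = 2
P = -135 (P = -2 - 133 = -135)
R = 14 (R = 2 + 6*2 = 2 + 12 = 14)
(R + P)² = (14 - 135)² = (-121)² = 14641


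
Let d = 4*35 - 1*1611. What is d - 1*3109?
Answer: -4580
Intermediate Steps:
d = -1471 (d = 140 - 1611 = -1471)
d - 1*3109 = -1471 - 1*3109 = -1471 - 3109 = -4580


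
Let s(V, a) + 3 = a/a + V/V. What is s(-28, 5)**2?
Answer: 1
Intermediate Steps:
s(V, a) = -1 (s(V, a) = -3 + (a/a + V/V) = -3 + (1 + 1) = -3 + 2 = -1)
s(-28, 5)**2 = (-1)**2 = 1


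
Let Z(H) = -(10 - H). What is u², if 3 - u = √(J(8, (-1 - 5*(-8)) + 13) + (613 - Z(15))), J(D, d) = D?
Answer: 625 - 12*√154 ≈ 476.08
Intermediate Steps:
Z(H) = -10 + H
u = 3 - 2*√154 (u = 3 - √(8 + (613 - (-10 + 15))) = 3 - √(8 + (613 - 1*5)) = 3 - √(8 + (613 - 5)) = 3 - √(8 + 608) = 3 - √616 = 3 - 2*√154 ≈ -21.819)
u² = (3 - 2*√154)²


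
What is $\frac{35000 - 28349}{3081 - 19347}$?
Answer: $- \frac{2217}{5422} \approx -0.40889$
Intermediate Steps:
$\frac{35000 - 28349}{3081 - 19347} = \frac{6651}{-16266} = 6651 \left(- \frac{1}{16266}\right) = - \frac{2217}{5422}$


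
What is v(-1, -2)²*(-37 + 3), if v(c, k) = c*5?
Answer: -850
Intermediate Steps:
v(c, k) = 5*c
v(-1, -2)²*(-37 + 3) = (5*(-1))²*(-37 + 3) = (-5)²*(-34) = 25*(-34) = -850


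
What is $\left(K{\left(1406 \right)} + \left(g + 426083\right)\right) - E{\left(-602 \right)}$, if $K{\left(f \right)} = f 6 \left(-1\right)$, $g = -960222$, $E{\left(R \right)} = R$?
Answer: $-541973$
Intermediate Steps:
$K{\left(f \right)} = - 6 f$ ($K{\left(f \right)} = 6 f \left(-1\right) = - 6 f$)
$\left(K{\left(1406 \right)} + \left(g + 426083\right)\right) - E{\left(-602 \right)} = \left(\left(-6\right) 1406 + \left(-960222 + 426083\right)\right) - -602 = \left(-8436 - 534139\right) + 602 = -542575 + 602 = -541973$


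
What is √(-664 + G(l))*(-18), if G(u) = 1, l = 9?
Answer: -18*I*√663 ≈ -463.48*I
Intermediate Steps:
√(-664 + G(l))*(-18) = √(-664 + 1)*(-18) = √(-663)*(-18) = (I*√663)*(-18) = -18*I*√663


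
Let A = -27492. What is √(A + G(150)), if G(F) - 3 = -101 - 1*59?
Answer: I*√27649 ≈ 166.28*I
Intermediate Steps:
G(F) = -157 (G(F) = 3 + (-101 - 1*59) = 3 + (-101 - 59) = 3 - 160 = -157)
√(A + G(150)) = √(-27492 - 157) = √(-27649) = I*√27649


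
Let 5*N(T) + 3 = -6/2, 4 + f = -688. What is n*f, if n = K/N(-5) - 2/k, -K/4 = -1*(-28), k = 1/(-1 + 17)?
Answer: -127328/3 ≈ -42443.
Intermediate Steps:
f = -692 (f = -4 - 688 = -692)
k = 1/16 ≈ 0.062500
N(T) = -6/5 (N(T) = -⅗ + (-6/2)/5 = -⅗ + (-6*½)/5 = -⅗ + (⅕)*(-3) = -⅗ - ⅗ = -6/5)
K = -112 (K = -(-4)*(-28) = -4*28 = -112)
n = 184/3 (n = -112/(-6/5) - 2/1/16 = -112*(-⅚) - 2*16 = 280/3 - 32 = 184/3 ≈ 61.333)
n*f = (184/3)*(-692) = -127328/3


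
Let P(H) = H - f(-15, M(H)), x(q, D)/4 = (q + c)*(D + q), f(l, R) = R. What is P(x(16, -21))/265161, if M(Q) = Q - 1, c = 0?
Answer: 1/265161 ≈ 3.7713e-6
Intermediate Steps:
M(Q) = -1 + Q
x(q, D) = 4*q*(D + q) (x(q, D) = 4*((q + 0)*(D + q)) = 4*(q*(D + q)) = 4*q*(D + q))
P(H) = 1 (P(H) = H - (-1 + H) = H + (1 - H) = 1)
P(x(16, -21))/265161 = 1/265161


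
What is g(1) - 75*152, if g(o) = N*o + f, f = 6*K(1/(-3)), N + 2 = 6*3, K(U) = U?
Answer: -11386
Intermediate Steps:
N = 16 (N = -2 + 6*3 = -2 + 18 = 16)
f = -2 (f = 6/(-3) = 6*(-⅓) = -2)
g(o) = -2 + 16*o (g(o) = 16*o - 2 = -2 + 16*o)
g(1) - 75*152 = (-2 + 16*1) - 75*152 = (-2 + 16) - 11400 = 14 - 11400 = -11386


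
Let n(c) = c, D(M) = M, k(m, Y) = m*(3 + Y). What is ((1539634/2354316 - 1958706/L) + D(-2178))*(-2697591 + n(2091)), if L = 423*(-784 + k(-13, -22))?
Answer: 9648900791064099750/1650571709 ≈ 5.8458e+9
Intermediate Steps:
L = -227151 (L = 423*(-784 - 13*(3 - 22)) = 423*(-784 - 13*(-19)) = 423*(-784 + 247) = 423*(-537) = -227151)
((1539634/2354316 - 1958706/L) + D(-2178))*(-2697591 + n(2091)) = ((1539634/2354316 - 1958706/(-227151)) - 2178)*(-2697591 + 2091) = ((1539634*(1/2354316) - 1958706*(-1/227151)) - 2178)*(-2695500) = ((769817/1177158 + 217634/25239) - 2178)*(-2695500) = (91873005145/9903430254 - 2178)*(-2695500) = -21477798088067/9903430254*(-2695500) = 9648900791064099750/1650571709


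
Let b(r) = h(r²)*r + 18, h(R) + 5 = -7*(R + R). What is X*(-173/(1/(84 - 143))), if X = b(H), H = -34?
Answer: 5618381908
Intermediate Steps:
h(R) = -5 - 14*R (h(R) = -5 - 7*(R + R) = -5 - 14*R)
b(r) = 18 + r*(-5 - 14*r²) (b(r) = (-5 - 14*r²)*r + 18 = r*(-5 - 14*r²) + 18 = 18 + r*(-5 - 14*r²))
X = 550444 (X = 18 - 1*(-34)*(5 + 14*(-34)²) = 18 - 1*(-34)*(5 + 14*1156) = 18 - 1*(-34)*(5 + 16184) = 18 - 1*(-34)*16189 = 18 + 550426 = 550444)
X*(-173/(1/(84 - 143))) = 550444*(-173/(1/(84 - 143))) = 550444*(-173/(1/(-59))) = 550444*(-173/(-1/59)) = 550444*(-173*(-59)) = 550444*10207 = 5618381908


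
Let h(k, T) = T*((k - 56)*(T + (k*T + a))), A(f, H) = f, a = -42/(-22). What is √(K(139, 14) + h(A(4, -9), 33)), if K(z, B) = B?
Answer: I*√286402 ≈ 535.17*I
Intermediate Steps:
a = 21/11 (a = -42*(-1/22) = 21/11 ≈ 1.9091)
h(k, T) = T*(-56 + k)*(21/11 + T + T*k) (h(k, T) = T*((k - 56)*(T + (k*T + 21/11))) = T*((-56 + k)*(T + (T*k + 21/11))) = T*((-56 + k)*(T + (21/11 + T*k))) = T*((-56 + k)*(21/11 + T + T*k)) = T*(-56 + k)*(21/11 + T + T*k))
√(K(139, 14) + h(A(4, -9), 33)) = √(14 + (1/11)*33*(-1176 - 616*33 + 21*4 - 605*33*4 + 11*33*4²)) = √(14 + (1/11)*33*(-1176 - 20328 + 84 - 79860 + 11*33*16)) = √(14 + (1/11)*33*(-1176 - 20328 + 84 - 79860 + 5808)) = √(14 + (1/11)*33*(-95472)) = √(14 - 286416) = √(-286402) = I*√286402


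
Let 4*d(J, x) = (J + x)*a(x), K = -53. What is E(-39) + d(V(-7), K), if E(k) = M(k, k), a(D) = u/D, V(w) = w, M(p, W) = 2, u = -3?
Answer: 61/53 ≈ 1.1509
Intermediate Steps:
a(D) = -3/D
d(J, x) = -3*(J + x)/(4*x) (d(J, x) = ((J + x)*(-3/x))/4 = (-3*(J + x)/x)/4 = -3*(J + x)/(4*x))
E(k) = 2
E(-39) + d(V(-7), K) = 2 + (3/4)*(-1*(-7) - 1*(-53))/(-53) = 2 + (3/4)*(-1/53)*(7 + 53) = 2 + (3/4)*(-1/53)*60 = 2 - 45/53 = 61/53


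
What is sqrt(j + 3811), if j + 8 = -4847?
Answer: 6*I*sqrt(29) ≈ 32.311*I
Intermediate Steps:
j = -4855 (j = -8 - 4847 = -4855)
sqrt(j + 3811) = sqrt(-4855 + 3811) = sqrt(-1044) = 6*I*sqrt(29)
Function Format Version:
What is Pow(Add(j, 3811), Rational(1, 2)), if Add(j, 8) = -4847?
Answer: Mul(6, I, Pow(29, Rational(1, 2))) ≈ Mul(32.311, I)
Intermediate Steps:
j = -4855 (j = Add(-8, -4847) = -4855)
Pow(Add(j, 3811), Rational(1, 2)) = Pow(Add(-4855, 3811), Rational(1, 2)) = Pow(-1044, Rational(1, 2)) = Mul(6, I, Pow(29, Rational(1, 2)))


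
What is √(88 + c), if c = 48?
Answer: 2*√34 ≈ 11.662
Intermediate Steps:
√(88 + c) = √(88 + 48) = √136 = 2*√34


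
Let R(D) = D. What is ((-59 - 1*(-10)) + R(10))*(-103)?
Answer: 4017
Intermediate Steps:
((-59 - 1*(-10)) + R(10))*(-103) = ((-59 - 1*(-10)) + 10)*(-103) = ((-59 + 10) + 10)*(-103) = (-49 + 10)*(-103) = -39*(-103) = 4017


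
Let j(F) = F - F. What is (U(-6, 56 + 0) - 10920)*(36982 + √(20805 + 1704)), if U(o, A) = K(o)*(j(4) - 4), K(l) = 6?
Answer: -404731008 - 32832*√2501 ≈ -4.0637e+8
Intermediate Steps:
j(F) = 0
U(o, A) = -24 (U(o, A) = 6*(0 - 4) = 6*(-4) = -24)
(U(-6, 56 + 0) - 10920)*(36982 + √(20805 + 1704)) = (-24 - 10920)*(36982 + √(20805 + 1704)) = -10944*(36982 + √22509) = -10944*(36982 + 3*√2501) = -404731008 - 32832*√2501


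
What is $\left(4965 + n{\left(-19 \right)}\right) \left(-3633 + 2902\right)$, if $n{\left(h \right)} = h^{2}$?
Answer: $-3893306$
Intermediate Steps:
$\left(4965 + n{\left(-19 \right)}\right) \left(-3633 + 2902\right) = \left(4965 + \left(-19\right)^{2}\right) \left(-3633 + 2902\right) = \left(4965 + 361\right) \left(-731\right) = 5326 \left(-731\right) = -3893306$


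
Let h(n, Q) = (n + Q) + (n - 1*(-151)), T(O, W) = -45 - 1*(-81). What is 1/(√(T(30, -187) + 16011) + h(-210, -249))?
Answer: -518/252277 - 3*√1783/252277 ≈ -0.0025554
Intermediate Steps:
T(O, W) = 36 (T(O, W) = -45 + 81 = 36)
h(n, Q) = 151 + Q + 2*n (h(n, Q) = (Q + n) + (n + 151) = (Q + n) + (151 + n) = 151 + Q + 2*n)
1/(√(T(30, -187) + 16011) + h(-210, -249)) = 1/(√(36 + 16011) + (151 - 249 + 2*(-210))) = 1/(√16047 + (151 - 249 - 420)) = 1/(3*√1783 - 518) = 1/(-518 + 3*√1783)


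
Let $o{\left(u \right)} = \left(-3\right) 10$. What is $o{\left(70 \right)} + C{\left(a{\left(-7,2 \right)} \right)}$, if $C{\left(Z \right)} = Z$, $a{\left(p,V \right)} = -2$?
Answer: $-32$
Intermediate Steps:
$o{\left(u \right)} = -30$
$o{\left(70 \right)} + C{\left(a{\left(-7,2 \right)} \right)} = -30 - 2 = -32$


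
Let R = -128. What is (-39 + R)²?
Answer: 27889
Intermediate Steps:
(-39 + R)² = (-39 - 128)² = (-167)² = 27889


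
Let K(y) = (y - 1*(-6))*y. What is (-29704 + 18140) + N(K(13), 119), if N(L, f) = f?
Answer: -11445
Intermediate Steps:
K(y) = y*(6 + y) (K(y) = (y + 6)*y = (6 + y)*y = y*(6 + y))
(-29704 + 18140) + N(K(13), 119) = (-29704 + 18140) + 119 = -11564 + 119 = -11445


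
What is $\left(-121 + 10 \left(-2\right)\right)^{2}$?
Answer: $19881$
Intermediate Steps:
$\left(-121 + 10 \left(-2\right)\right)^{2} = \left(-121 - 20\right)^{2} = \left(-141\right)^{2} = 19881$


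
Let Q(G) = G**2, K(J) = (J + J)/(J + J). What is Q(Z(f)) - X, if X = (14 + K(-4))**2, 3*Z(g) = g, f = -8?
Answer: -1961/9 ≈ -217.89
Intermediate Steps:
K(J) = 1 (K(J) = (2*J)/((2*J)) = (2*J)*(1/(2*J)) = 1)
Z(g) = g/3
X = 225 (X = (14 + 1)**2 = 15**2 = 225)
Q(Z(f)) - X = ((1/3)*(-8))**2 - 1*225 = (-8/3)**2 - 225 = 64/9 - 225 = -1961/9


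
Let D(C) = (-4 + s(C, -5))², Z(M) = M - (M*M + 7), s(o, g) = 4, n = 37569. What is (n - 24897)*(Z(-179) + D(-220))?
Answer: -408380544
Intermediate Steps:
Z(M) = -7 + M - M² (Z(M) = M - (M² + 7) = M - (7 + M²) = M + (-7 - M²) = -7 + M - M²)
D(C) = 0 (D(C) = (-4 + 4)² = 0² = 0)
(n - 24897)*(Z(-179) + D(-220)) = (37569 - 24897)*((-7 - 179 - 1*(-179)²) + 0) = 12672*((-7 - 179 - 1*32041) + 0) = 12672*((-7 - 179 - 32041) + 0) = 12672*(-32227 + 0) = 12672*(-32227) = -408380544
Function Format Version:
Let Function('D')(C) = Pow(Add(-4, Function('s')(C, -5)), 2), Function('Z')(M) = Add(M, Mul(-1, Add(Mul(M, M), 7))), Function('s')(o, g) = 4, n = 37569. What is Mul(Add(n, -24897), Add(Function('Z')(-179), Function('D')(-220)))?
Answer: -408380544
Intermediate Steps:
Function('Z')(M) = Add(-7, M, Mul(-1, Pow(M, 2))) (Function('Z')(M) = Add(M, Mul(-1, Add(Pow(M, 2), 7))) = Add(M, Mul(-1, Add(7, Pow(M, 2)))) = Add(M, Add(-7, Mul(-1, Pow(M, 2)))) = Add(-7, M, Mul(-1, Pow(M, 2))))
Function('D')(C) = 0 (Function('D')(C) = Pow(Add(-4, 4), 2) = Pow(0, 2) = 0)
Mul(Add(n, -24897), Add(Function('Z')(-179), Function('D')(-220))) = Mul(Add(37569, -24897), Add(Add(-7, -179, Mul(-1, Pow(-179, 2))), 0)) = Mul(12672, Add(Add(-7, -179, Mul(-1, 32041)), 0)) = Mul(12672, Add(Add(-7, -179, -32041), 0)) = Mul(12672, Add(-32227, 0)) = Mul(12672, -32227) = -408380544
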